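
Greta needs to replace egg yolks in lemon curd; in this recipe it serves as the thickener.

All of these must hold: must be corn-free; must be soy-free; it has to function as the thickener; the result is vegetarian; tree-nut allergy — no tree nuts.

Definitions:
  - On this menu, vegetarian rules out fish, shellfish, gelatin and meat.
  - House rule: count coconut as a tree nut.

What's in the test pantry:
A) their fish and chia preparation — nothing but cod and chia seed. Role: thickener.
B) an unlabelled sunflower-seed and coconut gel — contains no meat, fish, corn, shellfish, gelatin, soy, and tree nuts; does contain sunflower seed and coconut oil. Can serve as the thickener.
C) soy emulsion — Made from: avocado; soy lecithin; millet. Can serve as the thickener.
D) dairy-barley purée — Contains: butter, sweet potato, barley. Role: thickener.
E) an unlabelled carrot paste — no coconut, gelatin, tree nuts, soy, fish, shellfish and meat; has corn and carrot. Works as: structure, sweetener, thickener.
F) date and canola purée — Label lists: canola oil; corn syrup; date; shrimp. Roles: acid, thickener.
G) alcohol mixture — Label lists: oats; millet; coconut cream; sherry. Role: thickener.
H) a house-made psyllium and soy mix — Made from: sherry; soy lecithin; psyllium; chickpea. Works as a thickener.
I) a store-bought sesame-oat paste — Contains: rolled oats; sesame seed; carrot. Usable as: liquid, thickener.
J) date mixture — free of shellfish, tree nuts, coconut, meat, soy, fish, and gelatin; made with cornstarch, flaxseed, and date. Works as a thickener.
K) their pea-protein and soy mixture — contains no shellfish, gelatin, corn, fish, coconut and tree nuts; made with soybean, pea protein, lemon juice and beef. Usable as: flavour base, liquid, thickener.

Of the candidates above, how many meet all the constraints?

2

A: has cod, so not vegetarian — no
B: has coconut oil, so not tree-nut-free — no
C: has soy lecithin, so not soy-free — no
D: works as a thickener, no corn, no soy — keep
E: has corn, so not corn-free — no
F: has shrimp, so not vegetarian; has corn syrup, so not corn-free — out
G: has coconut cream, so not tree-nut-free — reject
H: has soy lecithin, so not soy-free — reject
I: all constraints satisfied — OK
J: has cornstarch, so not corn-free — reject
K: has beef, so not vegetarian; has soybean, so not soy-free — no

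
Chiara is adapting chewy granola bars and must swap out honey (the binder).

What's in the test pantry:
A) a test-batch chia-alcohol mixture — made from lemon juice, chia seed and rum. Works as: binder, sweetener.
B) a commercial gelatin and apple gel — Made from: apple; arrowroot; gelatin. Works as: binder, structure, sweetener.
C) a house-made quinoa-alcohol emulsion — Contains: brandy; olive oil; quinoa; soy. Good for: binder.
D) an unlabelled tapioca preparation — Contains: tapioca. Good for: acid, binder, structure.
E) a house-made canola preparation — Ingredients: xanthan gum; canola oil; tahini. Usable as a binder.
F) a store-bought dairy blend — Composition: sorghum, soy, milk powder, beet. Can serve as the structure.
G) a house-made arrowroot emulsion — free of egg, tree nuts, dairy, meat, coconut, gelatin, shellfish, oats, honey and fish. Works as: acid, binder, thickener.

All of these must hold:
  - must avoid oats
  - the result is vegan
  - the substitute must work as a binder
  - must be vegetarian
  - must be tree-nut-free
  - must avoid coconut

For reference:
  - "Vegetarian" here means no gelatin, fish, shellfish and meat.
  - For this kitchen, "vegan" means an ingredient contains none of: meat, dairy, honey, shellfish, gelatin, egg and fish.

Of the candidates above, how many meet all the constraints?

5

A: only rum, chia seed and lemon juice; none excluded — keep
B: has gelatin, so not vegetarian; has gelatin, so not vegan — out
C: works as a binder, vegetarian, no coconut — valid
D: only tapioca; none excluded — keep
E: no tree nuts, no coconut — keep
F: not usable as a binder; has milk powder, so not vegan — no
G: vegetarian, vegan — keep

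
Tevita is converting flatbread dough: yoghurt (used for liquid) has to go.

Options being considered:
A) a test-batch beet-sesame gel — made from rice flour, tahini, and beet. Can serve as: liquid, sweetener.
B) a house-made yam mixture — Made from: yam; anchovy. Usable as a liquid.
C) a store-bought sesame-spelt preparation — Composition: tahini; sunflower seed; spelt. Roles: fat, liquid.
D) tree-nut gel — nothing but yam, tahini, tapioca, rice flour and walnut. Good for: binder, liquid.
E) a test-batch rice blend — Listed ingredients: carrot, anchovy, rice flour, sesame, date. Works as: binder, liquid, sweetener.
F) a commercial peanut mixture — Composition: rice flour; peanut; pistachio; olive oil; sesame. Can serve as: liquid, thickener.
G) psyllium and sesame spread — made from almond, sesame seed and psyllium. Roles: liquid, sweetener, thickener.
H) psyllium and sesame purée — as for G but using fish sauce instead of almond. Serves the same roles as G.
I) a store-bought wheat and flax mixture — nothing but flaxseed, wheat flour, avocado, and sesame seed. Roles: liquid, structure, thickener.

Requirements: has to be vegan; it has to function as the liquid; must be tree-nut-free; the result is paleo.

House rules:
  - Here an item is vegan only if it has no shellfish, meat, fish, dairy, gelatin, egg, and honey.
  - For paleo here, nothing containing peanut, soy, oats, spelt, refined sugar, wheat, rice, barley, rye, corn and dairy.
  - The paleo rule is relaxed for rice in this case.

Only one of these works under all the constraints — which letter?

A

A: rice is permitted under the paleo carve-out; nothing else excluded — OK
B: has anchovy, so not vegan — no
C: has spelt, so not paleo — no
D: has walnut, so not tree-nut-free — reject
E: has anchovy, so not vegan — no
F: has peanut, so not paleo; has pistachio, so not tree-nut-free — no
G: has almond, so not tree-nut-free — no
H: has fish sauce, so not vegan — reject
I: has wheat flour, so not paleo — no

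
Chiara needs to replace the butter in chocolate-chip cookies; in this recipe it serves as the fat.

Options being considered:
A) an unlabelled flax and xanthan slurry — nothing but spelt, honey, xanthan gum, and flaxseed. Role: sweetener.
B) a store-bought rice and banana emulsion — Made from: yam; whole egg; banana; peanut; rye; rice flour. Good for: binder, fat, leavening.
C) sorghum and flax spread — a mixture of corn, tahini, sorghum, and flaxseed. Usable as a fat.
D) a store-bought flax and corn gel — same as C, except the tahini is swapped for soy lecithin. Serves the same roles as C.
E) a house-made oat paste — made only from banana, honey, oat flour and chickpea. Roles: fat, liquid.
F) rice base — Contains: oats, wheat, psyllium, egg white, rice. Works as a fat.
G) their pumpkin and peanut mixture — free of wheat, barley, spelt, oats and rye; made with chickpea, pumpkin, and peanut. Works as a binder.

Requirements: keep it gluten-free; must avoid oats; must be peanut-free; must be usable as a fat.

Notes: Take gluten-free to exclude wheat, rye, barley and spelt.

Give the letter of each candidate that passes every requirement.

A: not usable as a fat; has spelt, so not gluten-free — out
B: has rye, so not gluten-free; has peanut, so not peanut-free — reject
C: every rule checks out — OK
D: gluten-free, no oats — valid
E: has oat flour, so not oat-free — out
F: has wheat, so not gluten-free; has oats, so not oat-free — reject
G: not usable as a fat; has peanut, so not peanut-free — no

C, D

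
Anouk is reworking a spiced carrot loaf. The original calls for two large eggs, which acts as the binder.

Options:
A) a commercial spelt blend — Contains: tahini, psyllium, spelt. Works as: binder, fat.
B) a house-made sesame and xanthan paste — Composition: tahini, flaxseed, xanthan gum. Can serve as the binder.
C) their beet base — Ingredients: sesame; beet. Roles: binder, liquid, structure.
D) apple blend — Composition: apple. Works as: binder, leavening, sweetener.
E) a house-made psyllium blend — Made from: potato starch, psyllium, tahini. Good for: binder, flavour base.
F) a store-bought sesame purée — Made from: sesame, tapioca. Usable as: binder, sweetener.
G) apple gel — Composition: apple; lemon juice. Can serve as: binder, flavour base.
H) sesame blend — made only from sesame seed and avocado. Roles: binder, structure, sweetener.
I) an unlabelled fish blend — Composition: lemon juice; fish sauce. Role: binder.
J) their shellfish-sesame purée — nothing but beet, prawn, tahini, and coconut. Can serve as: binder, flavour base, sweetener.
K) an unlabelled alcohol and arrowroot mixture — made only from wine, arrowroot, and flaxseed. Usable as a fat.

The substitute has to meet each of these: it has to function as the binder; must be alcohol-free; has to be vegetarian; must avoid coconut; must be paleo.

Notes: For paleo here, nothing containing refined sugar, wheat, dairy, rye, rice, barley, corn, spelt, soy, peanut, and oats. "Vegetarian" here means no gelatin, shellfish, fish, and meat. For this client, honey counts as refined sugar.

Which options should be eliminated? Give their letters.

A: has spelt, so not paleo — reject
B: only tahini, xanthan gum and flaxseed; none excluded — OK
C: no coconut, vegetarian — keep
D: every rule checks out — OK
E: nothing on the exclusion list — valid
F: vegetarian, paleo — valid
G: works as a binder, vegetarian, no alcohol — OK
H: nothing on the exclusion list — valid
I: has fish sauce, so not vegetarian — reject
J: has prawn, so not vegetarian; has coconut, so not coconut-free — out
K: not usable as a binder; has wine, so not alcohol-free — out

A, I, J, K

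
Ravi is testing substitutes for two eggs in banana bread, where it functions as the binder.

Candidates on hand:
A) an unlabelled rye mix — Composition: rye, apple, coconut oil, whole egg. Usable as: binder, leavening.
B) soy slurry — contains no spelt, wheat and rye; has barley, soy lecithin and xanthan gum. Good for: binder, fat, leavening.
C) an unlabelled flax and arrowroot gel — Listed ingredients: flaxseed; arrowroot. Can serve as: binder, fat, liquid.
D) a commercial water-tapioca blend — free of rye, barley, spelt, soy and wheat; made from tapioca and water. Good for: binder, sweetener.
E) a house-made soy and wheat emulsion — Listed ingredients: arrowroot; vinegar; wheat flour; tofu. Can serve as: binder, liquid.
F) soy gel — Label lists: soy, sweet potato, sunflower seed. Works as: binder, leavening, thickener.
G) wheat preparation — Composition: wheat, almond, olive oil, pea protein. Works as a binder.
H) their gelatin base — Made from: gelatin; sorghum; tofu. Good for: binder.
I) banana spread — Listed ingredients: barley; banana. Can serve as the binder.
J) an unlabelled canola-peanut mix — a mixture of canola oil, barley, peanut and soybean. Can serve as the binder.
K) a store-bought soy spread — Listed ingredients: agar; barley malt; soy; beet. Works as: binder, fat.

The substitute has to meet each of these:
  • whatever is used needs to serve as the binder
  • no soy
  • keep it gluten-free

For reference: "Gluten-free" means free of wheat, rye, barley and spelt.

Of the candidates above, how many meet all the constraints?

2

A: has rye, so not gluten-free — no
B: has barley, so not gluten-free; has soy lecithin, so not soy-free — reject
C: only arrowroot and flaxseed; none excluded — OK
D: all constraints satisfied — OK
E: has wheat flour, so not gluten-free; has tofu, so not soy-free — no
F: has soy, so not soy-free — no
G: has wheat, so not gluten-free — reject
H: has tofu, so not soy-free — reject
I: has barley, so not gluten-free — no
J: has barley, so not gluten-free; has soybean, so not soy-free — no
K: has barley malt, so not gluten-free; has soy, so not soy-free — no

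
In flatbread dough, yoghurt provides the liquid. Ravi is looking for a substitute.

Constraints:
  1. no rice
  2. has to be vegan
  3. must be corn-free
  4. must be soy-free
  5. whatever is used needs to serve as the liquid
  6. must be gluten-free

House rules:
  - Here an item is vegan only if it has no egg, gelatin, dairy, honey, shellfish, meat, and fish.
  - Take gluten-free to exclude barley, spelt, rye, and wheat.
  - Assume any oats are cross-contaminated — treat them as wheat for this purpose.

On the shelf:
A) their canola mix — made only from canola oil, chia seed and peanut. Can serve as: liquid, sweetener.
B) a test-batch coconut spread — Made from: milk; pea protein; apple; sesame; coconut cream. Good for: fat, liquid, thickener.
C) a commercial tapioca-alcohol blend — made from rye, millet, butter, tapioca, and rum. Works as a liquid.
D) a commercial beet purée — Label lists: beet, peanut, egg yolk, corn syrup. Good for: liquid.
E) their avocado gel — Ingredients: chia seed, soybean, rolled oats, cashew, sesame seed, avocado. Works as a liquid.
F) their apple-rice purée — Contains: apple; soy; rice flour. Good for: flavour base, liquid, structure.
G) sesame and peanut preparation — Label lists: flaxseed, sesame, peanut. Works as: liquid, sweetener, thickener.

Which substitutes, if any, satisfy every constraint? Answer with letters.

A, G

A: works as a liquid, no soy, vegan — OK
B: has milk, so not vegan — out
C: has butter, so not vegan; has rye, so not gluten-free — reject
D: has egg yolk, so not vegan; has corn syrup, so not corn-free — no
E: has rolled oats, so not gluten-free; has soybean, so not soy-free — no
F: has soy, so not soy-free; has rice flour, so not rice-free — out
G: works as a liquid, gluten-free, vegan — keep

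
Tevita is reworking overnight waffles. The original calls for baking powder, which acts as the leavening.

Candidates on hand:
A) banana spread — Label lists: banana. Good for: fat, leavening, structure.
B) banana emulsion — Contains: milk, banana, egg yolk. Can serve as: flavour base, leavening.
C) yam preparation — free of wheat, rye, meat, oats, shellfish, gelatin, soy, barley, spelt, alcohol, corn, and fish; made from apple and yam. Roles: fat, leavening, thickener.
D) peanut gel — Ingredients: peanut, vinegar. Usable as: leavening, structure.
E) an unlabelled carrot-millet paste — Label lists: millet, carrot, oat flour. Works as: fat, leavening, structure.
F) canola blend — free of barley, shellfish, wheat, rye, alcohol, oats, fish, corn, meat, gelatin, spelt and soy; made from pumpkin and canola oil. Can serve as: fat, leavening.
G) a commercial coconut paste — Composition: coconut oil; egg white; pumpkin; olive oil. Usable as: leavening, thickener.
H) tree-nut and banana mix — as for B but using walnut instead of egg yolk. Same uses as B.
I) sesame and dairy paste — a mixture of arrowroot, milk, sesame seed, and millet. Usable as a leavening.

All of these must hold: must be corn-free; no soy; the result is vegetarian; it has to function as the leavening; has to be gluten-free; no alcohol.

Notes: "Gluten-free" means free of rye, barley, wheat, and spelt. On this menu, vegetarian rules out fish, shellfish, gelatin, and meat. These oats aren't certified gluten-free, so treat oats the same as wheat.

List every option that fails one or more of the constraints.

A: all constraints satisfied — keep
B: every rule checks out — OK
C: all constraints satisfied — valid
D: every rule checks out — OK
E: has oat flour, so not gluten-free — no
F: all constraints satisfied — valid
G: coconut oil and egg white etc. — none of it excluded — keep
H: only milk, walnut, and banana; none excluded — OK
I: works as a leavening, no corn, vegetarian — keep

E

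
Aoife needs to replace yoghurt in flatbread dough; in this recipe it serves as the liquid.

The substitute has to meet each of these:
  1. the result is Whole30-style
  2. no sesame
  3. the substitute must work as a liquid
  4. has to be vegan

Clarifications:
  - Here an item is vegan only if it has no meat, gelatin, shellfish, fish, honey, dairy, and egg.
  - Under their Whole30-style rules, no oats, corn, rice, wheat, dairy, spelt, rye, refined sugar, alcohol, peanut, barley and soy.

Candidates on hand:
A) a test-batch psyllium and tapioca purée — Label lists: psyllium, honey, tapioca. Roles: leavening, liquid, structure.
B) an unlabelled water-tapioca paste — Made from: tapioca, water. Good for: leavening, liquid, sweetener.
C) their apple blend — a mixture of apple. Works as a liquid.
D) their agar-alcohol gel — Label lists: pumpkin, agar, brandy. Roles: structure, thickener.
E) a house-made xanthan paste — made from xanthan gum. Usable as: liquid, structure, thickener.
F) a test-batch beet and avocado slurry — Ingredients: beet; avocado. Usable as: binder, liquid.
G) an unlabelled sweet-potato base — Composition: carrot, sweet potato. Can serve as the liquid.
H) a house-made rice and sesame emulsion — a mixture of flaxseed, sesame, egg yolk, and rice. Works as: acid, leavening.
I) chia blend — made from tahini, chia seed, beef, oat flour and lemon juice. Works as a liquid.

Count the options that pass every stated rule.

A: has honey, so not vegan — out
B: only water and tapioca; none excluded — valid
C: no sesame, vegan — OK
D: not usable as a liquid; has brandy, so not Whole30-style — no
E: only xanthan gum; none excluded — keep
F: only beet and avocado; none excluded — valid
G: vegan, Whole30-style — OK
H: not usable as a liquid; has egg yolk, so not vegan (and 2 more) — no
I: has beef, so not vegan; has oat flour, so not Whole30-style (and 1 more) — reject

5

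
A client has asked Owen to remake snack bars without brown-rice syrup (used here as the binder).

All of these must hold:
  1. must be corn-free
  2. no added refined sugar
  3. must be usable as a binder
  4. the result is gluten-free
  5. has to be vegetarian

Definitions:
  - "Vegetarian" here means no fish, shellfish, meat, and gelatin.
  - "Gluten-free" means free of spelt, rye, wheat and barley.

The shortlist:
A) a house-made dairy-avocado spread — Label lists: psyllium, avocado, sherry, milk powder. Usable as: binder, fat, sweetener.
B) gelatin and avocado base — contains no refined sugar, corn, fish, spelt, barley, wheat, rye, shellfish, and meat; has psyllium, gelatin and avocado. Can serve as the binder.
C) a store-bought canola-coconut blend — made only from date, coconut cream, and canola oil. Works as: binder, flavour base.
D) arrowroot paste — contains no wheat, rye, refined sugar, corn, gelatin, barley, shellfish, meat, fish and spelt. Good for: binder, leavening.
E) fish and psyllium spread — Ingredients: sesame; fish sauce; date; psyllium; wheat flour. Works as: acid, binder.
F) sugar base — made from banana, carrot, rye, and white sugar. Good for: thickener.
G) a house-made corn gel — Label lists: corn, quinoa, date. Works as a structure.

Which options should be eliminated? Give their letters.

B, E, F, G

A: gluten-free, no corn — OK
B: has gelatin, so not vegetarian — reject
C: only coconut cream, date and canola oil; none excluded — keep
D: nothing on the exclusion list — valid
E: has fish sauce, so not vegetarian; has wheat flour, so not gluten-free — no
F: not usable as a binder; has rye, so not gluten-free (and 1 more) — out
G: not usable as a binder; has corn, so not corn-free — no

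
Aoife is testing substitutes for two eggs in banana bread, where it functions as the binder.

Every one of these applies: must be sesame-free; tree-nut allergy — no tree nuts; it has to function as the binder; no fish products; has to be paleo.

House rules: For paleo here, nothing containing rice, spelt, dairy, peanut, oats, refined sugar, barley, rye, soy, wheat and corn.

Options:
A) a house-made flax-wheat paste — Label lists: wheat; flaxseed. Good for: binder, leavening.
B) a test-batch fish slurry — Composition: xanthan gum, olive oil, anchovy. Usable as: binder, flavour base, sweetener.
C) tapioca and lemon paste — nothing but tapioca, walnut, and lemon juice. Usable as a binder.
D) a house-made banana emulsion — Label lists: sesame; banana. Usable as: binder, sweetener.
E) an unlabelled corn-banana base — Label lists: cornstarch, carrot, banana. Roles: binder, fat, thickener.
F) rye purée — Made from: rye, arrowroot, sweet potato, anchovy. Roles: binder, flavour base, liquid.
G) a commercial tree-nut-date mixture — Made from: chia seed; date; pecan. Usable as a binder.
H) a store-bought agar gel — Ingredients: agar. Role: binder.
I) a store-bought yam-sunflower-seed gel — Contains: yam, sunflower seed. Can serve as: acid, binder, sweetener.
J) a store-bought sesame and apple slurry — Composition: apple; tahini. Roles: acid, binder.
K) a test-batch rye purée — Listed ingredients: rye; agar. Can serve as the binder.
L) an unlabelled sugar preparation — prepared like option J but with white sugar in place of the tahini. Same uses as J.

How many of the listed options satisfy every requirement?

2

A: has wheat, so not paleo — reject
B: has anchovy, so not fish-free — reject
C: has walnut, so not tree-nut-free — out
D: has sesame, so not sesame-free — reject
E: has cornstarch, so not paleo — out
F: has rye, so not paleo; has anchovy, so not fish-free — reject
G: has pecan, so not tree-nut-free — reject
H: no fish, paleo — valid
I: works as a binder, no tree nuts, no fish — valid
J: has tahini, so not sesame-free — no
K: has rye, so not paleo — out
L: has white sugar, so not paleo — no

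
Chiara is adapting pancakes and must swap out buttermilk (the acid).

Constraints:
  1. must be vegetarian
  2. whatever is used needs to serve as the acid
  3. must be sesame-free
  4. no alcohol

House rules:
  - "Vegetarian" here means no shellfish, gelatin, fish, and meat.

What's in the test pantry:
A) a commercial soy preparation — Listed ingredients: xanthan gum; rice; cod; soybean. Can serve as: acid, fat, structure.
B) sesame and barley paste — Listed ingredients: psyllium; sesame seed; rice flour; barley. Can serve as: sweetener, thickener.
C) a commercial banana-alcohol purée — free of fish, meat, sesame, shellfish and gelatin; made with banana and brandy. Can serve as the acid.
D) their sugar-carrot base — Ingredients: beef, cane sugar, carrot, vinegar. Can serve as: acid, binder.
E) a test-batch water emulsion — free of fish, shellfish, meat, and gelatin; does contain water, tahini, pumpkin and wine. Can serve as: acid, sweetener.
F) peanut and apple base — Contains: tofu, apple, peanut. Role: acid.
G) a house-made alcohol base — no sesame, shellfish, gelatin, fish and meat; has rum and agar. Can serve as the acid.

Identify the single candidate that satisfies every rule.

A: has cod, so not vegetarian — reject
B: not usable as an acid; has sesame seed, so not sesame-free — reject
C: has brandy, so not alcohol-free — out
D: has beef, so not vegetarian — out
E: has tahini, so not sesame-free; has wine, so not alcohol-free — no
F: only peanut, tofu and apple; none excluded — keep
G: has rum, so not alcohol-free — reject

F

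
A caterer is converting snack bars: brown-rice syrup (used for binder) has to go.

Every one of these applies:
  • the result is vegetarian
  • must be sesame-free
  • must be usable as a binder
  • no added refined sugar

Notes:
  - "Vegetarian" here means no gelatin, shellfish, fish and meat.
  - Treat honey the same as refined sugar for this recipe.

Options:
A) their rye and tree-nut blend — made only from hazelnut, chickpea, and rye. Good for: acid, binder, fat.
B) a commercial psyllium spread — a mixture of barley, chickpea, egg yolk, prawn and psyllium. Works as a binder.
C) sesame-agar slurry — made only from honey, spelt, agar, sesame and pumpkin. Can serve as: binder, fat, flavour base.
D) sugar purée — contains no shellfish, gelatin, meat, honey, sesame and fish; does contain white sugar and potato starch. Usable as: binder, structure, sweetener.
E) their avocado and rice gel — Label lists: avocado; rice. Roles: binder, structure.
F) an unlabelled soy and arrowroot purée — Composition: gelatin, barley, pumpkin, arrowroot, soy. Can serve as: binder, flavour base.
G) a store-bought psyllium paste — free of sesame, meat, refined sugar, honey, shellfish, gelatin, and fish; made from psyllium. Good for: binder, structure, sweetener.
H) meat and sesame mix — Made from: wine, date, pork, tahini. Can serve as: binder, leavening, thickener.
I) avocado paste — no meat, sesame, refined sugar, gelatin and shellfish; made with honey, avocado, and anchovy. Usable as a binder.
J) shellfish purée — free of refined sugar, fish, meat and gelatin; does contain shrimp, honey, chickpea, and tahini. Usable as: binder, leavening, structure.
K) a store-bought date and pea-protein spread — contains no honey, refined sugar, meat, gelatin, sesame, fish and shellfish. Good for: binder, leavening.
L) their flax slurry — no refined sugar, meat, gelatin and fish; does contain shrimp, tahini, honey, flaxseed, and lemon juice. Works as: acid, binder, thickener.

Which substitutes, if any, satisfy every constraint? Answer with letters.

A: only rye, hazelnut, and chickpea; none excluded — keep
B: has prawn, so not vegetarian — reject
C: has sesame, so not sesame-free; has honey, so not no-added-sugar — reject
D: has white sugar, so not no-added-sugar — no
E: only rice and avocado; none excluded — OK
F: has gelatin, so not vegetarian — no
G: works as a binder, vegetarian, no-added-sugar — keep
H: has pork, so not vegetarian; has tahini, so not sesame-free — no
I: has anchovy, so not vegetarian; has honey, so not no-added-sugar — reject
J: has shrimp, so not vegetarian; has tahini, so not sesame-free (and 1 more) — reject
K: works as a binder, no-added-sugar, vegetarian — OK
L: has shrimp, so not vegetarian; has tahini, so not sesame-free (and 1 more) — out

A, E, G, K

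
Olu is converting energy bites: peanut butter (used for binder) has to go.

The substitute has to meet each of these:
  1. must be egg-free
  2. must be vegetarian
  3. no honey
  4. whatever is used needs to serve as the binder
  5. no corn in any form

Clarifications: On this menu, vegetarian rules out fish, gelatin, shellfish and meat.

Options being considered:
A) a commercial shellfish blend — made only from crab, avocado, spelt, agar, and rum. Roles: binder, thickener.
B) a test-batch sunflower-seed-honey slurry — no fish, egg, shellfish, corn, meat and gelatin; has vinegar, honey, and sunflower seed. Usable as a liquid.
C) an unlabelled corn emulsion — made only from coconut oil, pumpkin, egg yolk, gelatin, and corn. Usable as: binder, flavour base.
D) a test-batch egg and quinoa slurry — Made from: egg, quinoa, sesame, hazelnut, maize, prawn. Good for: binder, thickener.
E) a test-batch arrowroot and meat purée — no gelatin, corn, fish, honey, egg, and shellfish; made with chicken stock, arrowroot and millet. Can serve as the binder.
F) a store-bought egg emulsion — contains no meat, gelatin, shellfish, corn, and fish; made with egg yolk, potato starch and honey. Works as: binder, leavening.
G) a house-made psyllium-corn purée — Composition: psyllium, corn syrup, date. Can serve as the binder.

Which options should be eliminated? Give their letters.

A, B, C, D, E, F, G

A: has crab, so not vegetarian — no
B: not usable as a binder; has honey, so not honey-free — out
C: has gelatin, so not vegetarian; has corn, so not corn-free (and 1 more) — out
D: has prawn, so not vegetarian; has maize, so not corn-free (and 1 more) — out
E: has chicken stock, so not vegetarian — reject
F: has honey, so not honey-free; has egg yolk, so not egg-free — no
G: has corn syrup, so not corn-free — reject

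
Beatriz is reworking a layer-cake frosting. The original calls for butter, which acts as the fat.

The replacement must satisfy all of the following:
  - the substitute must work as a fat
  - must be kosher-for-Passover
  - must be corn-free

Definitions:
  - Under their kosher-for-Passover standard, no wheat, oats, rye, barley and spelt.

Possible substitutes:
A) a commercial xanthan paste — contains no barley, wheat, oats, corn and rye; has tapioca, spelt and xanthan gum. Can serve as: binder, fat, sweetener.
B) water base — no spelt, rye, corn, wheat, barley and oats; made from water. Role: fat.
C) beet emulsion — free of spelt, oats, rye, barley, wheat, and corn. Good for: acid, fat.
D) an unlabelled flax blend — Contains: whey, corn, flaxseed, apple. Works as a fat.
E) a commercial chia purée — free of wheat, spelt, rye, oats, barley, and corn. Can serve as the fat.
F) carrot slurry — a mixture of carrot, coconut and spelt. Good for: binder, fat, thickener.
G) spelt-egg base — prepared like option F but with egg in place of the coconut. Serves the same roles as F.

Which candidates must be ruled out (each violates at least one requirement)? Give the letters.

A, D, F, G

A: has spelt, so not kosher-for-Passover — out
B: no corn, kosher-for-Passover — OK
C: every rule checks out — OK
D: has corn, so not corn-free — reject
E: nothing on the exclusion list — keep
F: has spelt, so not kosher-for-Passover — reject
G: has spelt, so not kosher-for-Passover — out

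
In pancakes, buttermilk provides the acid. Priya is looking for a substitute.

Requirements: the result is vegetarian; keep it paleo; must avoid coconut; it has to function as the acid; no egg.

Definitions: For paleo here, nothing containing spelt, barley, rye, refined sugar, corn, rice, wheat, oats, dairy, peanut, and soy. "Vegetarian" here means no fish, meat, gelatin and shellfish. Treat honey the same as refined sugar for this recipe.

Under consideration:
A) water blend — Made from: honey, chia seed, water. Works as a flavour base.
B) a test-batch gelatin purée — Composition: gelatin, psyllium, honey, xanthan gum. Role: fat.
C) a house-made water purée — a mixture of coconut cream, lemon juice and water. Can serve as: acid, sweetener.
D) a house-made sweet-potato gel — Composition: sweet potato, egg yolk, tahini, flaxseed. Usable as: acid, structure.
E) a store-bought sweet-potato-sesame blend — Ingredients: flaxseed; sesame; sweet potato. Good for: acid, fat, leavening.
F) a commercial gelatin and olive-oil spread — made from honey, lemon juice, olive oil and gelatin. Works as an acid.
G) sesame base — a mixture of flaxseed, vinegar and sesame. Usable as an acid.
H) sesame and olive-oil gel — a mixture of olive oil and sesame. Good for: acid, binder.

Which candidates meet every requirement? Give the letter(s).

A: not usable as an acid; has honey, so not paleo — reject
B: not usable as an acid; has honey, so not paleo (and 1 more) — no
C: has coconut cream, so not coconut-free — no
D: has egg yolk, so not egg-free — out
E: nothing on the exclusion list — valid
F: has honey, so not paleo; has gelatin, so not vegetarian — no
G: only sesame, flaxseed and vinegar; none excluded — OK
H: only sesame and olive oil; none excluded — valid

E, G, H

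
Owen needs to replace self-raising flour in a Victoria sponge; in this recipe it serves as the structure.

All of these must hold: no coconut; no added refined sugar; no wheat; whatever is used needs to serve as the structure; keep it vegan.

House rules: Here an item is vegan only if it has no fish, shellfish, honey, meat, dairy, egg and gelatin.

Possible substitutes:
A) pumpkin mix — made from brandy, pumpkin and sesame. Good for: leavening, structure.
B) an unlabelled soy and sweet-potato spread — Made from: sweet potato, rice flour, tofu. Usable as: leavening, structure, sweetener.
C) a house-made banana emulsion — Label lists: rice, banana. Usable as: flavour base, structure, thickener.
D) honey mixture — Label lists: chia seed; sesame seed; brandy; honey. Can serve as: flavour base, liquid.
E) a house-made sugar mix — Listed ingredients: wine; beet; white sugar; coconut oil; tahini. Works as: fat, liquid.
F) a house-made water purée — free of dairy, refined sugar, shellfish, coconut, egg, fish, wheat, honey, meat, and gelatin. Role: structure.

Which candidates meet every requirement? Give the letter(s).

A: nothing on the exclusion list — keep
B: no refined sugar, vegan — valid
C: vegan, no wheat — valid
D: not usable as a structure; has honey, so not vegan — no
E: not usable as a structure; has white sugar, so not no-added-sugar (and 1 more) — reject
F: every rule checks out — OK

A, B, C, F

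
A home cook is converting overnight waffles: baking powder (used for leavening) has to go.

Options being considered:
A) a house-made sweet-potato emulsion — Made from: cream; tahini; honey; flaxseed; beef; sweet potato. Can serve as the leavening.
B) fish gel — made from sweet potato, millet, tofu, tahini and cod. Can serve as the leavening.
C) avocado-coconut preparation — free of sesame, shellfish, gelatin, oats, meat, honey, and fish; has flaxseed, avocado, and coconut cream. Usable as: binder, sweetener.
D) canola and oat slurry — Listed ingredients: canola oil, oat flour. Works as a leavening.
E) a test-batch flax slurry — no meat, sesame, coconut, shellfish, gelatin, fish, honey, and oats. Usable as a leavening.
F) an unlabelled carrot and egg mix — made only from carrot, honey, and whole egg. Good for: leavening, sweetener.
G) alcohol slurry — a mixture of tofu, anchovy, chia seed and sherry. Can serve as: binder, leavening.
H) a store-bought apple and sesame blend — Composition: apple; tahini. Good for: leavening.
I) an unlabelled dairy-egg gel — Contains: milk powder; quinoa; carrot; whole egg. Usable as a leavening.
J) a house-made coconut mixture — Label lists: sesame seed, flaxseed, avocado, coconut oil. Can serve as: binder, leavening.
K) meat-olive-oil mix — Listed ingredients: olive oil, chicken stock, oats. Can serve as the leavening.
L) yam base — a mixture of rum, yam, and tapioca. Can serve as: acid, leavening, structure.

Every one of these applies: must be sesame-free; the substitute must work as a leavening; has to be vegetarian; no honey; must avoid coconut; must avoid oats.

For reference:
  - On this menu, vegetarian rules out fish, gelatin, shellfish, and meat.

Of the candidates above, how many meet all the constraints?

A: has beef, so not vegetarian; has tahini, so not sesame-free (and 1 more) — no
B: has cod, so not vegetarian; has tahini, so not sesame-free — reject
C: not usable as a leavening; has coconut cream, so not coconut-free — no
D: has oat flour, so not oat-free — reject
E: works as a leavening, no coconut, no sesame — keep
F: has honey, so not honey-free — no
G: has anchovy, so not vegetarian — no
H: has tahini, so not sesame-free — out
I: nothing on the exclusion list — keep
J: has sesame seed, so not sesame-free; has coconut oil, so not coconut-free — out
K: has chicken stock, so not vegetarian; has oats, so not oat-free — out
L: only rum, yam and tapioca; none excluded — valid

3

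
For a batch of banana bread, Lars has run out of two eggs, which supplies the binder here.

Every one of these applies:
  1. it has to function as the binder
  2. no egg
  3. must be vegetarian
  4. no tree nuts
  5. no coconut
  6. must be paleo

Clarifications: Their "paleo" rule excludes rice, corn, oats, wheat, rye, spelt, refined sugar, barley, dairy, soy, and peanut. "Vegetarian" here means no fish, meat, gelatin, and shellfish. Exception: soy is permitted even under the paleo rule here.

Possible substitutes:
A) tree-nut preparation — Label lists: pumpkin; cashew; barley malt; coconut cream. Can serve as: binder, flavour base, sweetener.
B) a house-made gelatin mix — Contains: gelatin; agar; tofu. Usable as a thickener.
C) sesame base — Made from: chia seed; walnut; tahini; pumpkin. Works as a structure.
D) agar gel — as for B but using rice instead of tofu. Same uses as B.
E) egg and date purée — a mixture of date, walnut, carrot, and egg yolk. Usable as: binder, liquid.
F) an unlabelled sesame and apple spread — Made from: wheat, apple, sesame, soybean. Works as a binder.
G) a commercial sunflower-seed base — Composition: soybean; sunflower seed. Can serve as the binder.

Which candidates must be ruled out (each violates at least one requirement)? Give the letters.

A: has barley malt, so not paleo; has cashew, so not tree-nut-free (and 1 more) — out
B: not usable as a binder; has gelatin, so not vegetarian — out
C: not usable as a binder; has walnut, so not tree-nut-free — no
D: not usable as a binder; has rice, so not paleo (and 1 more) — no
E: has walnut, so not tree-nut-free; has egg yolk, so not egg-free — out
F: has wheat, so not paleo — no
G: soy is permitted under the paleo carve-out; nothing else excluded — OK

A, B, C, D, E, F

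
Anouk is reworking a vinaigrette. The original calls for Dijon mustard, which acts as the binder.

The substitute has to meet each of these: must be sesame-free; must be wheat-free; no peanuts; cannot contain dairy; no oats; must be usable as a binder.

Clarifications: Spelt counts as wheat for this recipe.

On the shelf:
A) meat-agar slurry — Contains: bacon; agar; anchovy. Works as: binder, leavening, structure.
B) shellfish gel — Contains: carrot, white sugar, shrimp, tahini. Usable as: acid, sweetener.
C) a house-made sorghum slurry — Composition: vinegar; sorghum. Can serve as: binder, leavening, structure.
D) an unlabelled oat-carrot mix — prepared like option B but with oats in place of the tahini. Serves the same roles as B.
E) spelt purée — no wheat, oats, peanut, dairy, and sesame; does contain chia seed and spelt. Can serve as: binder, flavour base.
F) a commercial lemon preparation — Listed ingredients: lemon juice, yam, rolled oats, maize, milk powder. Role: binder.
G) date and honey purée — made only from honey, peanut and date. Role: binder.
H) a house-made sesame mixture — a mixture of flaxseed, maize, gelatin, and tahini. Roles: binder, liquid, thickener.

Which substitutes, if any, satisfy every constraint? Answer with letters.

A: only anchovy, bacon, and agar; none excluded — valid
B: not usable as a binder; has tahini, so not sesame-free — no
C: nothing on the exclusion list — keep
D: not usable as a binder; has oats, so not oat-free — out
E: has spelt, so not wheat-free — no
F: has milk powder, so not dairy-free; has rolled oats, so not oat-free — reject
G: has peanut, so not peanut-free — no
H: has tahini, so not sesame-free — out

A, C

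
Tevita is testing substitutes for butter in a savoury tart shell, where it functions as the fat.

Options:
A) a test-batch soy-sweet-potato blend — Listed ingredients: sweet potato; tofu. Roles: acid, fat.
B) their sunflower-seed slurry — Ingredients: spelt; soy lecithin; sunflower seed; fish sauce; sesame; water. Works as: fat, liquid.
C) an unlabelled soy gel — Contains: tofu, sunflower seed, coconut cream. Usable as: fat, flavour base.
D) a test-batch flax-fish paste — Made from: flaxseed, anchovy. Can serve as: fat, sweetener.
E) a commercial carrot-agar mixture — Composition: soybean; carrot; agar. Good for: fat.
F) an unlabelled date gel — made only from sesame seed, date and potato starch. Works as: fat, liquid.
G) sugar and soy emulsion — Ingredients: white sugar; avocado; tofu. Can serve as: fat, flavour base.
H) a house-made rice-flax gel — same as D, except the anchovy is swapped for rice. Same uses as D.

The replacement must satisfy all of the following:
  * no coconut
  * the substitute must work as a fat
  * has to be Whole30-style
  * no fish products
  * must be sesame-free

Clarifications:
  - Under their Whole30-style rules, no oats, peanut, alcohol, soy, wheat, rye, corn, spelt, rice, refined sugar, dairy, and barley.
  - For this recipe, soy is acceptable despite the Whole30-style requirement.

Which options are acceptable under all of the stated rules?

A, E

A: soy is permitted under the Whole30-style carve-out; nothing else excluded — OK
B: has spelt, so not Whole30-style; has fish sauce, so not fish-free (and 1 more) — out
C: has coconut cream, so not coconut-free — no
D: has anchovy, so not fish-free — no
E: soy is permitted under the Whole30-style carve-out; nothing else excluded — valid
F: has sesame seed, so not sesame-free — no
G: has white sugar, so not Whole30-style — no
H: has rice, so not Whole30-style — no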